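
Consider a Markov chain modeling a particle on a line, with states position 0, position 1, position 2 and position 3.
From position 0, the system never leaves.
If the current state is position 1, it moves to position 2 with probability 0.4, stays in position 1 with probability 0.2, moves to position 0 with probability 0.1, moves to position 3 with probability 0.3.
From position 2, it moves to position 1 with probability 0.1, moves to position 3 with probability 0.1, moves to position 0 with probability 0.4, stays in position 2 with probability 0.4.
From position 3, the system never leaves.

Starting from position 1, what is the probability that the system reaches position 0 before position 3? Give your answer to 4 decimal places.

0.5000

Let h(s) be the probability of absorption at position 0 starting from transient state s. Then h(position 0) = 1 and h(position 3) = 0. By first-step analysis:
h(position 1) = 0.1·1 + 0.2·h(position 1) + 0.4·h(position 2) + 0.3·0
h(position 2) = 0.4·1 + 0.1·h(position 1) + 0.4·h(position 2) + 0.1·0
Solving: h(position 1) = 0.5000, h(position 2) = 0.7500.
Starting from position 1, the probability is 0.5000.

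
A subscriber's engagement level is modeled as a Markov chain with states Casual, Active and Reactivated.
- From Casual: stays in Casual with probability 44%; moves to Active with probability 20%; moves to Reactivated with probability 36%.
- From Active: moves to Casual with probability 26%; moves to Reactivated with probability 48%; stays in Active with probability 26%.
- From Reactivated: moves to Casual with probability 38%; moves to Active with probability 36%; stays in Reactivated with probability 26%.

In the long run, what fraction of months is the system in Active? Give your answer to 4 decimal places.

Let the stationary distribution be π with π = πP and π_1 + π_2 + π_3 = 1.
π_1 = 0.44·π_1 + 0.26·π_2 + 0.38·π_3
π_2 = 0.2·π_1 + 0.26·π_2 + 0.36·π_3
Solving with the normalization constraint gives π = (0.3693, 0.2736, 0.3571).
So the stationary probability of Active is 0.2736.

0.2736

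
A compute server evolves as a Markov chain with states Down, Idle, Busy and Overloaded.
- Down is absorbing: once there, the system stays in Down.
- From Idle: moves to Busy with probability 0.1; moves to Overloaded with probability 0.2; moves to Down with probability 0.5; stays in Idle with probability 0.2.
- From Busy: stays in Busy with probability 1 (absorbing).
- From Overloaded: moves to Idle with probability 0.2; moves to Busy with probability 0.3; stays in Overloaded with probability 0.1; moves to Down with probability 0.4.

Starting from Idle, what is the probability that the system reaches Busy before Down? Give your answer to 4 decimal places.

Let h(s) be the probability of absorption at Busy starting from transient state s. Then h(Busy) = 1 and h(Down) = 0. By first-step analysis:
h(Idle) = 0.5·0 + 0.2·h(Idle) + 0.1·1 + 0.2·h(Overloaded)
h(Overloaded) = 0.4·0 + 0.2·h(Idle) + 0.3·1 + 0.1·h(Overloaded)
Solving: h(Idle) = 0.2206, h(Overloaded) = 0.3824.
Starting from Idle, the probability is 0.2206.

0.2206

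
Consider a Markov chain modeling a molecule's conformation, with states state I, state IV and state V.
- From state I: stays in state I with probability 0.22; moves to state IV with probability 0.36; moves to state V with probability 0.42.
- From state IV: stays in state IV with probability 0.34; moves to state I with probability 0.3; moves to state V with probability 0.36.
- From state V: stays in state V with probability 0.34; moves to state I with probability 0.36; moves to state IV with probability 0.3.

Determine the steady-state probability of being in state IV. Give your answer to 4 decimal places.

0.3311

Let the stationary distribution be π with π = πP and π_1 + π_2 + π_3 = 1.
π_1 = 0.22·π_1 + 0.3·π_2 + 0.36·π_3
π_2 = 0.36·π_1 + 0.34·π_2 + 0.3·π_3
Solving with the normalization constraint gives π = (0.2984, 0.3311, 0.3705).
So the stationary probability of state IV is 0.3311.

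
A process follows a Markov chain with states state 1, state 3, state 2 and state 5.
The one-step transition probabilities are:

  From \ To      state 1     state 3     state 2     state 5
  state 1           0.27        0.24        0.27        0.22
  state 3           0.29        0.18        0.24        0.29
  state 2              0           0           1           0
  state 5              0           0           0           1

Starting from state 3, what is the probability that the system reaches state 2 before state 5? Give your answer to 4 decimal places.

Let h(s) be the probability of absorption at state 2 starting from transient state s. Then h(state 2) = 1 and h(state 5) = 0. By first-step analysis:
h(state 1) = 0.27·h(state 1) + 0.24·h(state 3) + 0.27·1 + 0.22·0
h(state 3) = 0.29·h(state 1) + 0.18·h(state 3) + 0.24·1 + 0.29·0
Solving: h(state 1) = 0.5274, h(state 3) = 0.4792.
Starting from state 3, the probability is 0.4792.

0.4792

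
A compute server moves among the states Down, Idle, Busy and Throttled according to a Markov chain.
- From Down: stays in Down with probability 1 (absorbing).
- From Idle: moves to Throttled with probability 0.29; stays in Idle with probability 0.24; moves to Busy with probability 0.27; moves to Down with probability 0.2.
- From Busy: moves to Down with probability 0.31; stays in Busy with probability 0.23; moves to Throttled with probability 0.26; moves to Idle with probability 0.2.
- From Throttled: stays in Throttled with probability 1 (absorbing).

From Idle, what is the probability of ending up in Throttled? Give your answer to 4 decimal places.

0.5525

Let h(s) be the probability of absorption at Throttled starting from transient state s. Then h(Throttled) = 1 and h(Down) = 0. By first-step analysis:
h(Idle) = 0.2·0 + 0.24·h(Idle) + 0.27·h(Busy) + 0.29·1
h(Busy) = 0.31·0 + 0.2·h(Idle) + 0.23·h(Busy) + 0.26·1
Solving: h(Idle) = 0.5525, h(Busy) = 0.4812.
Starting from Idle, the probability is 0.5525.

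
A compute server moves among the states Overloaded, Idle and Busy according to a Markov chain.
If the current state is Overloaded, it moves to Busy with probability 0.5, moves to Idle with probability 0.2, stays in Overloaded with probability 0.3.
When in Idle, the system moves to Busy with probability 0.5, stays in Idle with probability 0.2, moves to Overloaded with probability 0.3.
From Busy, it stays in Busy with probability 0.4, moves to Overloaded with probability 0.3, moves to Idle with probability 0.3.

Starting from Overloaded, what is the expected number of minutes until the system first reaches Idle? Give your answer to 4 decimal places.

4.0741

Let t(s) be the expected number of minutes to first reach Idle from state s, with t(Idle) = 0. Conditioning on the first minute:
t(Overloaded) = 1 + 0.3·t(Overloaded) + 0.5·t(Busy)
t(Busy) = 1 + 0.3·t(Overloaded) + 0.4·t(Busy)
Solving: t(Overloaded) = 4.0741, t(Busy) = 3.7037.
Expected minutes from Overloaded to Idle: 4.0741.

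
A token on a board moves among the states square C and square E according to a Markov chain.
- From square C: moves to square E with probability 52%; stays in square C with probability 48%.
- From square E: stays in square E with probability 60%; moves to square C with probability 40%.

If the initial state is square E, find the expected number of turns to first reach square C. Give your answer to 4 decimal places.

2.5000

Let t(s) be the expected number of turns to first reach square C from state s, with t(square C) = 0. Conditioning on the first turn:
t(square E) = 1 + 0.6·t(square E)
Solving: t(square E) = 2.5000.
Expected turns from square E to square C: 2.5000.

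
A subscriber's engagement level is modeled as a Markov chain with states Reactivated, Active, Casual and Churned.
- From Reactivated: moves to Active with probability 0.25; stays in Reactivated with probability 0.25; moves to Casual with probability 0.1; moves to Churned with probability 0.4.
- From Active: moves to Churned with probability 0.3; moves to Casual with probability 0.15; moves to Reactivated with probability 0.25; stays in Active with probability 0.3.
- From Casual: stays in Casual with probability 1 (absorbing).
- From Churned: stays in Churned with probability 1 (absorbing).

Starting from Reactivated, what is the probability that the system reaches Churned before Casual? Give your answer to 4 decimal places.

Let h(s) be the probability of absorption at Churned starting from transient state s. Then h(Churned) = 1 and h(Casual) = 0. By first-step analysis:
h(Reactivated) = 0.25·h(Reactivated) + 0.25·h(Active) + 0.1·0 + 0.4·1
h(Active) = 0.25·h(Reactivated) + 0.3·h(Active) + 0.15·0 + 0.3·1
Solving: h(Reactivated) = 0.7676, h(Active) = 0.7027.
Starting from Reactivated, the probability is 0.7676.

0.7676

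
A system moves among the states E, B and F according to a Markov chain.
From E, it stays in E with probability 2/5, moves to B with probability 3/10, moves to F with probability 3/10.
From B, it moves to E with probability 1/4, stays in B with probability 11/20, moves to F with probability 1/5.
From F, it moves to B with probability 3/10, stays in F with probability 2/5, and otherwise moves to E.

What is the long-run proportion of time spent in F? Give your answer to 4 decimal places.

0.2889

Let the stationary distribution be π with π = πP and π_1 + π_2 + π_3 = 1.
π_1 = 0.4·π_1 + 0.25·π_2 + 0.3·π_3
π_2 = 0.3·π_1 + 0.55·π_2 + 0.3·π_3
Solving with the normalization constraint gives π = (0.3111, 0.4000, 0.2889).
So the stationary probability of F is 0.2889.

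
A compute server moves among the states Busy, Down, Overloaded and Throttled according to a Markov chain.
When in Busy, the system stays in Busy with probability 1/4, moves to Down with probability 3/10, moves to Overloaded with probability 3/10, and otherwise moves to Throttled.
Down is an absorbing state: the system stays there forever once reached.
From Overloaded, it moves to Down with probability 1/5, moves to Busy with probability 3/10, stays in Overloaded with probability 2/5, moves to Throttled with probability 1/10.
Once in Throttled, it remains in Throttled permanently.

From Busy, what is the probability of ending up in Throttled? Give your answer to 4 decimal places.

0.3333

Let h(s) be the probability of absorption at Throttled starting from transient state s. Then h(Throttled) = 1 and h(Down) = 0. By first-step analysis:
h(Busy) = 0.25·h(Busy) + 0.3·0 + 0.3·h(Overloaded) + 0.15·1
h(Overloaded) = 0.3·h(Busy) + 0.2·0 + 0.4·h(Overloaded) + 0.1·1
Solving: h(Busy) = 0.3333, h(Overloaded) = 0.3333.
Starting from Busy, the probability is 0.3333.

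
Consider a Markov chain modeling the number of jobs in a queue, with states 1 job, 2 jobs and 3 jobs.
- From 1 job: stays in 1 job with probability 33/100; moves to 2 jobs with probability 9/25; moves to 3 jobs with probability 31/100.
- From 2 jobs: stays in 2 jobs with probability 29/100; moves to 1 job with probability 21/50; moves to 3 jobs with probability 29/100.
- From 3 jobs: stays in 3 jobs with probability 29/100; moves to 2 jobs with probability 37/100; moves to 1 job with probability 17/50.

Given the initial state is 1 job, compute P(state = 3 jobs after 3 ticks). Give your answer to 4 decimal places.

Propagate the distribution vector 3 ticks from 1 job.
After 0 ticks: (1.0000, 0.0000, 0.0000)
After 1 tick: (0.3300, 0.3600, 0.3100)
After 2 ticks: (0.3655, 0.3379, 0.2966)
After 3 ticks: (0.3634, 0.3393, 0.2973)
P(in 3 jobs after 3 ticks) = 0.2973

0.2973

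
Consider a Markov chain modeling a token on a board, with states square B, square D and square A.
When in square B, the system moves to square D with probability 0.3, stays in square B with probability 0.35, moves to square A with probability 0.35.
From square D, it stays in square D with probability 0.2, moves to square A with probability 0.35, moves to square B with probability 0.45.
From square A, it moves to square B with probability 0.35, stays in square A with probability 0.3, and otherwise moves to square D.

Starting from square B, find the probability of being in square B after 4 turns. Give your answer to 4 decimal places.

Propagate the distribution vector 4 turns from square B.
After 0 turns: (1.0000, 0.0000, 0.0000)
After 1 turn: (0.3500, 0.3000, 0.3500)
After 2 turns: (0.3800, 0.2875, 0.3325)
After 3 turns: (0.3788, 0.2879, 0.3334)
After 4 turns: (0.3788, 0.2879, 0.3333)
P(in square B after 4 turns) = 0.3788

0.3788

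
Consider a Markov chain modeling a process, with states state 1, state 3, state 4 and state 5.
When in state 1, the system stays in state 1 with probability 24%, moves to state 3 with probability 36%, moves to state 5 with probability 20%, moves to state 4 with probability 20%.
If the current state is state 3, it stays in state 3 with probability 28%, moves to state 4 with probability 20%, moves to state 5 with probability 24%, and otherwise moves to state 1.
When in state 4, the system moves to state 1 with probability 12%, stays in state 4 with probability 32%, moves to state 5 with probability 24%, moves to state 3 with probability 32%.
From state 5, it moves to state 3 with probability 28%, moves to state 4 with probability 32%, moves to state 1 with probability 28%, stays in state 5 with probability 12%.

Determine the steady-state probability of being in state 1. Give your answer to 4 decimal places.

Let the stationary distribution be π with π = πP and π_1 + π_2 + π_3 + π_4 = 1.
π_1 = 0.24·π_1 + 0.28·π_2 + 0.12·π_3 + 0.28·π_4
π_2 = 0.36·π_1 + 0.28·π_2 + 0.32·π_3 + 0.28·π_4
π_3 = 0.2·π_1 + 0.2·π_2 + 0.32·π_3 + 0.32·π_4
Solving with the normalization constraint gives π = (0.2299, 0.3086, 0.2554, 0.2061).
So the stationary probability of state 1 is 0.2299.

0.2299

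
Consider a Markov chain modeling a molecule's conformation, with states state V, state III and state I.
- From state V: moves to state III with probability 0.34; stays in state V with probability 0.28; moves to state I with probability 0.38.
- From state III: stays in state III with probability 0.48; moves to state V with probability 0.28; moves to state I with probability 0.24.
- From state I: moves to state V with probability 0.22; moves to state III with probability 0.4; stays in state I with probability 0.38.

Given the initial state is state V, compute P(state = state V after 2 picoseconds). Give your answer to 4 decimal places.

0.2572

Sum over the intermediate state after 1 picosecond:
P = P(state V→state V)·P(state V→state V) + P(state V→state III)·P(state III→state V) + P(state V→state I)·P(state I→state V)
  = 0.28×0.28 + 0.34×0.28 + 0.38×0.22
  = 0.0784 + 0.0952 + 0.0836 = 0.2572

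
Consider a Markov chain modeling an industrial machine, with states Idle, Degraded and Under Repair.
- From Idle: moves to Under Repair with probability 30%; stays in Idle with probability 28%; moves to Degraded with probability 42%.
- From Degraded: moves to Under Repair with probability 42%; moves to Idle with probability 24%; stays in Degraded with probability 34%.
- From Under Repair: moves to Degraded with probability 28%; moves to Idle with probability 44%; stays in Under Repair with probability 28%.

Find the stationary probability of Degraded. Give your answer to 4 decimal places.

Let the stationary distribution be π with π = πP and π_1 + π_2 + π_3 = 1.
π_1 = 0.28·π_1 + 0.24·π_2 + 0.44·π_3
π_2 = 0.42·π_1 + 0.34·π_2 + 0.28·π_3
Solving with the normalization constraint gives π = (0.3197, 0.3455, 0.3348).
So the stationary probability of Degraded is 0.3455.

0.3455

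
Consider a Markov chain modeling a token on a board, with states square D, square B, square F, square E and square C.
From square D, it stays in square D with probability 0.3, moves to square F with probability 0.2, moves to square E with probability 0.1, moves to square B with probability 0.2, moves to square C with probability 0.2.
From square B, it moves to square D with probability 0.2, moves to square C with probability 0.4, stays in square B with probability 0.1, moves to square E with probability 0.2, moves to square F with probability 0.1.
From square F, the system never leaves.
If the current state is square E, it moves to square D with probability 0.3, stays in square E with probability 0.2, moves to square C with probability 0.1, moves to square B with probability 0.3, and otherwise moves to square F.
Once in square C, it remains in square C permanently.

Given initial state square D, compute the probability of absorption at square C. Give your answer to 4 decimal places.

0.5740

Let h(s) be the probability of absorption at square C starting from transient state s. Then h(square C) = 1 and h(square F) = 0. By first-step analysis:
h(square D) = 0.3·h(square D) + 0.2·h(square B) + 0.2·0 + 0.1·h(square E) + 0.2·1
h(square B) = 0.2·h(square D) + 0.1·h(square B) + 0.1·0 + 0.2·h(square E) + 0.4·1
h(square E) = 0.3·h(square D) + 0.3·h(square B) + 0.1·0 + 0.2·h(square E) + 0.1·1
Solving: h(square D) = 0.5740, h(square B) = 0.7065, h(square E) = 0.6052.
Starting from square D, the probability is 0.5740.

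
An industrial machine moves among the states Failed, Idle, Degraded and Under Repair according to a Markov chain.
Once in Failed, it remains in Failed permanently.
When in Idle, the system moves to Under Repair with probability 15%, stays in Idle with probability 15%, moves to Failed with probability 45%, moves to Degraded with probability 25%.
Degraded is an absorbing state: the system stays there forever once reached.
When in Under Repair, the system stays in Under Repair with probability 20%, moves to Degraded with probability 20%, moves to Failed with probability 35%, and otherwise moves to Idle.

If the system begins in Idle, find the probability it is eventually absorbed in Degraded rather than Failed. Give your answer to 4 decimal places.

Let h(s) be the probability of absorption at Degraded starting from transient state s. Then h(Degraded) = 1 and h(Failed) = 0. By first-step analysis:
h(Idle) = 0.45·0 + 0.15·h(Idle) + 0.25·1 + 0.15·h(Under Repair)
h(Under Repair) = 0.35·0 + 0.25·h(Idle) + 0.2·1 + 0.2·h(Under Repair)
Solving: h(Idle) = 0.3580, h(Under Repair) = 0.3619.
Starting from Idle, the probability is 0.3580.

0.3580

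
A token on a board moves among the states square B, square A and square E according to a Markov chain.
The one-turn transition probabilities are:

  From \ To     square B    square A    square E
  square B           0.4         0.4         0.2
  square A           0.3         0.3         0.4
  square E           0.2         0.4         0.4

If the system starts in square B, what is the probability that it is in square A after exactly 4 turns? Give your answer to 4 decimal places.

Propagate the distribution vector 4 turns from square B.
After 0 turns: (1.0000, 0.0000, 0.0000)
After 1 turn: (0.4000, 0.4000, 0.2000)
After 2 turns: (0.3200, 0.3600, 0.3200)
After 3 turns: (0.3000, 0.3640, 0.3360)
After 4 turns: (0.2964, 0.3636, 0.3400)
P(in square A after 4 turns) = 0.3636

0.3636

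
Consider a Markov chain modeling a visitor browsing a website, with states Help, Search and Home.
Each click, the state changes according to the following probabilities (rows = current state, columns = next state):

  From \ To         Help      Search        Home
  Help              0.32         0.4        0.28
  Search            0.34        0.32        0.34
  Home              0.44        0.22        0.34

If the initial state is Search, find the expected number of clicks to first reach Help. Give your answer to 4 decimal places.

Let t(s) be the expected number of clicks to first reach Help from state s, with t(Help) = 0. Conditioning on the first click:
t(Search) = 1 + 0.32·t(Search) + 0.34·t(Home)
t(Home) = 1 + 0.22·t(Search) + 0.34·t(Home)
Solving: t(Search) = 2.6738, t(Home) = 2.4064.
Expected clicks from Search to Help: 2.6738.

2.6738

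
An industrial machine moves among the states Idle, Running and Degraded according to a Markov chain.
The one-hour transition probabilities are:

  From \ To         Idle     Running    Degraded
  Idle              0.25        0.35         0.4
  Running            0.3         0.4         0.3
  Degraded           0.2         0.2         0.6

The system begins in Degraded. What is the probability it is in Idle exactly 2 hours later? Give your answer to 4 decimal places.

Sum over the intermediate state after 1 hour:
P = P(Degraded→Idle)·P(Idle→Idle) + P(Degraded→Running)·P(Running→Idle) + P(Degraded→Degraded)·P(Degraded→Idle)
  = 0.2×0.25 + 0.2×0.3 + 0.6×0.2
  = 0.0500 + 0.0600 + 0.1200 = 0.2300

0.2300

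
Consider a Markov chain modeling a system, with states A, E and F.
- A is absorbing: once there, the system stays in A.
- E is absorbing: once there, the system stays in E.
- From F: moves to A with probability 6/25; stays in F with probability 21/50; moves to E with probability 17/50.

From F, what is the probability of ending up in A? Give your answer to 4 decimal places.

0.4138

Let h(s) be the probability of absorption at A starting from transient state s. Then h(A) = 1 and h(E) = 0. By first-step analysis:
h(F) = 0.24·1 + 0.34·0 + 0.42·h(F)
Solving: h(F) = 0.4138.
Starting from F, the probability is 0.4138.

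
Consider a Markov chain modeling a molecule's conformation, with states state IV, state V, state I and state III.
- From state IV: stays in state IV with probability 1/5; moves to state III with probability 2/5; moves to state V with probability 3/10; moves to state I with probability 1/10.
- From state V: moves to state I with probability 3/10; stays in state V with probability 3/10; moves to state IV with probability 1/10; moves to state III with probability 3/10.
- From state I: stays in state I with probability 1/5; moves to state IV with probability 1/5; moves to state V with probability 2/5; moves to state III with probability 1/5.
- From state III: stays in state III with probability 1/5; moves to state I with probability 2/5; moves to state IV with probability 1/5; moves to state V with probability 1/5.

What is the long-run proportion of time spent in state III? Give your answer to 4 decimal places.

0.2640

Let the stationary distribution be π with π = πP and π_1 + π_2 + π_3 + π_4 = 1.
π_1 = 0.2·π_1 + 0.1·π_2 + 0.2·π_3 + 0.2·π_4
π_2 = 0.3·π_1 + 0.3·π_2 + 0.4·π_3 + 0.2·π_4
π_3 = 0.1·π_1 + 0.3·π_2 + 0.2·π_3 + 0.4·π_4
Solving with the normalization constraint gives π = (0.1700, 0.3002, 0.2658, 0.2640).
So the stationary probability of state III is 0.2640.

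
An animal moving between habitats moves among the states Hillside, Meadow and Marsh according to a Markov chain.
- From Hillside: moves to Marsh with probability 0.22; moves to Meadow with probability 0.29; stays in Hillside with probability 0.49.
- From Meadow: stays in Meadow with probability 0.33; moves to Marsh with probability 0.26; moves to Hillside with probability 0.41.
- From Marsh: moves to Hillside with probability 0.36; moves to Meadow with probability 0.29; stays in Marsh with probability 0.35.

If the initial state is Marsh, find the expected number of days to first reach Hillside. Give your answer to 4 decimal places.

Let t(s) be the expected number of days to first reach Hillside from state s, with t(Hillside) = 0. Conditioning on the first day:
t(Meadow) = 1 + 0.33·t(Meadow) + 0.26·t(Marsh)
t(Marsh) = 1 + 0.29·t(Meadow) + 0.35·t(Marsh)
Solving: t(Meadow) = 2.5271, t(Marsh) = 2.6659.
Expected days from Marsh to Hillside: 2.6659.

2.6659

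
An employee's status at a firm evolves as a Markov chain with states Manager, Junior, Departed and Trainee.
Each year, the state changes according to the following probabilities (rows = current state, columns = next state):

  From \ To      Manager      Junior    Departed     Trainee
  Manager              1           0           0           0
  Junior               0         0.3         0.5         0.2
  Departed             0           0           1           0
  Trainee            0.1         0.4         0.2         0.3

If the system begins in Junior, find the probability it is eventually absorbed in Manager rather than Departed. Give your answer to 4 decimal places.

0.0488

Let h(s) be the probability of absorption at Manager starting from transient state s. Then h(Manager) = 1 and h(Departed) = 0. By first-step analysis:
h(Junior) = 0.3·h(Junior) + 0.5·0 + 0.2·h(Trainee)
h(Trainee) = 0.1·1 + 0.4·h(Junior) + 0.2·0 + 0.3·h(Trainee)
Solving: h(Junior) = 0.0488, h(Trainee) = 0.1707.
Starting from Junior, the probability is 0.0488.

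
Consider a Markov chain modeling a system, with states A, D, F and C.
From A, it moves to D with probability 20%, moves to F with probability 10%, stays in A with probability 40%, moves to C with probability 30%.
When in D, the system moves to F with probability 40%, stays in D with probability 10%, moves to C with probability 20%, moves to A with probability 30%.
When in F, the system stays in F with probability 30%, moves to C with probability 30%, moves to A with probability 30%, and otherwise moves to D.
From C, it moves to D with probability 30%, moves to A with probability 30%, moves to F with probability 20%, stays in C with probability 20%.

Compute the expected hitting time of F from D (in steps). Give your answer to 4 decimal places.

3.9474

Let t(s) be the expected number of steps to first reach F from state s, with t(F) = 0. Conditioning on the first step:
t(A) = 1 + 0.4·t(A) + 0.2·t(D) + 0.3·t(C)
t(D) = 1 + 0.3·t(A) + 0.1·t(D) + 0.2·t(C)
t(C) = 1 + 0.3·t(A) + 0.3·t(D) + 0.2·t(C)
Solving: t(A) = 5.3509, t(D) = 3.9474, t(C) = 4.7368.
Expected steps from D to F: 3.9474.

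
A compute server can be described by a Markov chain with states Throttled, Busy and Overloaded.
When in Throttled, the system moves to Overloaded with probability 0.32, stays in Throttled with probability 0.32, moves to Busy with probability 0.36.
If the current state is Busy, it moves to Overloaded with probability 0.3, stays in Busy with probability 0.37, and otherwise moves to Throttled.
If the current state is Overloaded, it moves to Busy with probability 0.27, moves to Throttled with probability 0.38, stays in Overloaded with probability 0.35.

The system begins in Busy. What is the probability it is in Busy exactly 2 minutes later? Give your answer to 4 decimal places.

0.3367

Sum over the intermediate state after 1 minute:
P = P(Busy→Throttled)·P(Throttled→Busy) + P(Busy→Busy)·P(Busy→Busy) + P(Busy→Overloaded)·P(Overloaded→Busy)
  = 0.33×0.36 + 0.37×0.37 + 0.3×0.27
  = 0.1188 + 0.1369 + 0.0810 = 0.3367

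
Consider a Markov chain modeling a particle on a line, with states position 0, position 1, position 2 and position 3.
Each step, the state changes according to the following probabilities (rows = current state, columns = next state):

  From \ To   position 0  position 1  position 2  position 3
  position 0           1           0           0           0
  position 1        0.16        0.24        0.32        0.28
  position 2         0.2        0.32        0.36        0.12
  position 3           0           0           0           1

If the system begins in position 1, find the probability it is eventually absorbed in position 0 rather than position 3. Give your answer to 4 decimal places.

0.4333

Let h(s) be the probability of absorption at position 0 starting from transient state s. Then h(position 0) = 1 and h(position 3) = 0. By first-step analysis:
h(position 1) = 0.16·1 + 0.24·h(position 1) + 0.32·h(position 2) + 0.28·0
h(position 2) = 0.2·1 + 0.32·h(position 1) + 0.36·h(position 2) + 0.12·0
Solving: h(position 1) = 0.4333, h(position 2) = 0.5292.
Starting from position 1, the probability is 0.4333.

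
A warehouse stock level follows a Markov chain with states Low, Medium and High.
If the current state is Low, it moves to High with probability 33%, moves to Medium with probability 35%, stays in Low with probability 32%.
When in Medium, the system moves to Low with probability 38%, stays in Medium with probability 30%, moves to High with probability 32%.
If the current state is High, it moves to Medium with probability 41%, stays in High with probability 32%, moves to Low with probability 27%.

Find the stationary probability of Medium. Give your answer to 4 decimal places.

Let the stationary distribution be π with π = πP and π_1 + π_2 + π_3 = 1.
π_1 = 0.32·π_1 + 0.38·π_2 + 0.27·π_3
π_2 = 0.35·π_1 + 0.3·π_2 + 0.41·π_3
Solving with the normalization constraint gives π = (0.3249, 0.3518, 0.3232).
So the stationary probability of Medium is 0.3518.

0.3518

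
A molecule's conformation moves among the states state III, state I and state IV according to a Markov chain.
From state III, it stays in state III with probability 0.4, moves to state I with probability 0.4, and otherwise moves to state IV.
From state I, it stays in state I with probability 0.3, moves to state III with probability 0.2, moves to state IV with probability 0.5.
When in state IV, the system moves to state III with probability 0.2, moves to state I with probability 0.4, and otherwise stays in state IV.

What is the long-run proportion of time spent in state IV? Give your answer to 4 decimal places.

Let the stationary distribution be π with π = πP and π_1 + π_2 + π_3 = 1.
π_1 = 0.4·π_1 + 0.2·π_2 + 0.2·π_3
π_2 = 0.4·π_1 + 0.3·π_2 + 0.4·π_3
Solving with the normalization constraint gives π = (0.2500, 0.3636, 0.3864).
So the stationary probability of state IV is 0.3864.

0.3864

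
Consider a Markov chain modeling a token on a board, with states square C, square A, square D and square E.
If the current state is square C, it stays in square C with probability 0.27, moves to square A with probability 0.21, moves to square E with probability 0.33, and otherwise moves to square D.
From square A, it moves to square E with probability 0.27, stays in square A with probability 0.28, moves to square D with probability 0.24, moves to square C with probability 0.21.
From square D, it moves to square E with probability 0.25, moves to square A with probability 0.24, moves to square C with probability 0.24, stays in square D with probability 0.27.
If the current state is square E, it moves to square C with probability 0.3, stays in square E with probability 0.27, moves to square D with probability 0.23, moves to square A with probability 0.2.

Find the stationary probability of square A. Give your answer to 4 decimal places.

0.2302

Let the stationary distribution be π with π = πP and π_1 + π_2 + π_3 + π_4 = 1.
π_1 = 0.27·π_1 + 0.21·π_2 + 0.24·π_3 + 0.3·π_4
π_2 = 0.21·π_1 + 0.28·π_2 + 0.24·π_3 + 0.2·π_4
π_3 = 0.19·π_1 + 0.24·π_2 + 0.27·π_3 + 0.23·π_4
Solving with the normalization constraint gives π = (0.2577, 0.2302, 0.2312, 0.2808).
So the stationary probability of square A is 0.2302.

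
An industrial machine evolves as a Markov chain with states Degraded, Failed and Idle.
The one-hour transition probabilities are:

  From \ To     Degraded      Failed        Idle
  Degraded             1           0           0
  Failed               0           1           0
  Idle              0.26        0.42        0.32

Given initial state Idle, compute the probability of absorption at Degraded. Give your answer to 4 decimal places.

Let h(s) be the probability of absorption at Degraded starting from transient state s. Then h(Degraded) = 1 and h(Failed) = 0. By first-step analysis:
h(Idle) = 0.26·1 + 0.42·0 + 0.32·h(Idle)
Solving: h(Idle) = 0.3824.
Starting from Idle, the probability is 0.3824.

0.3824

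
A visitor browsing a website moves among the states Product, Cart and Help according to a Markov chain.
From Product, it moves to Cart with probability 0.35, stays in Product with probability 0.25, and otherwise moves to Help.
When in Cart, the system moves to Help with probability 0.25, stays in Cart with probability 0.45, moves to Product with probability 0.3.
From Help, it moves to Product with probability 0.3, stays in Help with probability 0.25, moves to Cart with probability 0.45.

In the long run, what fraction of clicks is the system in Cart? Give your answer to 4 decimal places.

0.4214

Let the stationary distribution be π with π = πP and π_1 + π_2 + π_3 = 1.
π_1 = 0.25·π_1 + 0.3·π_2 + 0.3·π_3
π_2 = 0.35·π_1 + 0.45·π_2 + 0.45·π_3
Solving with the normalization constraint gives π = (0.2857, 0.4214, 0.2929).
So the stationary probability of Cart is 0.4214.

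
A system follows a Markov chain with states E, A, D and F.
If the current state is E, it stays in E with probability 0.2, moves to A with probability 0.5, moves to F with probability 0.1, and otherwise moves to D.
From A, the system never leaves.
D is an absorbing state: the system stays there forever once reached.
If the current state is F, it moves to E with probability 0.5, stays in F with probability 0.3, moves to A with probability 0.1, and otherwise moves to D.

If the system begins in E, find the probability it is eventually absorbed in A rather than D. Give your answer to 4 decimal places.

0.7059

Let h(s) be the probability of absorption at A starting from transient state s. Then h(A) = 1 and h(D) = 0. By first-step analysis:
h(E) = 0.2·h(E) + 0.5·1 + 0.2·0 + 0.1·h(F)
h(F) = 0.5·h(E) + 0.1·1 + 0.1·0 + 0.3·h(F)
Solving: h(E) = 0.7059, h(F) = 0.6471.
Starting from E, the probability is 0.7059.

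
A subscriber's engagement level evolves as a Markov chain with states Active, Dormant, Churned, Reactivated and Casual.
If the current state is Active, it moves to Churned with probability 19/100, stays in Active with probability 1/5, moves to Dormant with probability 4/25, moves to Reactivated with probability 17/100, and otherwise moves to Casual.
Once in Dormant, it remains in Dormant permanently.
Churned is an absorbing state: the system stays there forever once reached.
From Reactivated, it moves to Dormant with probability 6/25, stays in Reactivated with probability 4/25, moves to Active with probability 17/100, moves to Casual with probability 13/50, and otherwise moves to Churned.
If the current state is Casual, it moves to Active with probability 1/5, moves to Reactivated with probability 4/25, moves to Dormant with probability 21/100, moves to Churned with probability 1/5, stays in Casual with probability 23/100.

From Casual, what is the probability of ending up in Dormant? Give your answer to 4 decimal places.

Let h(s) be the probability of absorption at Dormant starting from transient state s. Then h(Dormant) = 1 and h(Churned) = 0. By first-step analysis:
h(Active) = 0.2·h(Active) + 0.16·1 + 0.19·0 + 0.17·h(Reactivated) + 0.28·h(Casual)
h(Reactivated) = 0.17·h(Active) + 0.24·1 + 0.17·0 + 0.16·h(Reactivated) + 0.26·h(Casual)
h(Casual) = 0.2·h(Active) + 0.21·1 + 0.2·0 + 0.16·h(Reactivated) + 0.23·h(Casual)
Solving: h(Active) = 0.4962, h(Reactivated) = 0.5455, h(Casual) = 0.5150.
Starting from Casual, the probability is 0.5150.

0.5150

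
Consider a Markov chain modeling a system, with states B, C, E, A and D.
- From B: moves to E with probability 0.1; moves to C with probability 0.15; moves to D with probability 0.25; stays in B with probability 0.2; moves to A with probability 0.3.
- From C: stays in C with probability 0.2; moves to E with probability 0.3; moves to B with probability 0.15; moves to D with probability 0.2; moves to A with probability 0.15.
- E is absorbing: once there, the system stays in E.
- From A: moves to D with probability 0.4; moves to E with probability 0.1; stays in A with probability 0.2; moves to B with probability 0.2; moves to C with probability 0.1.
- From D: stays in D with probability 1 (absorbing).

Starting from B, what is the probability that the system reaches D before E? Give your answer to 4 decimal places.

0.6853

Let h(s) be the probability of absorption at D starting from transient state s. Then h(D) = 1 and h(E) = 0. By first-step analysis:
h(B) = 0.2·h(B) + 0.15·h(C) + 0.1·0 + 0.3·h(A) + 0.25·1
h(C) = 0.15·h(B) + 0.2·h(C) + 0.3·0 + 0.15·h(A) + 0.2·1
h(A) = 0.2·h(B) + 0.1·h(C) + 0.1·0 + 0.2·h(A) + 0.4·1
Solving: h(B) = 0.6853, h(C) = 0.5165, h(A) = 0.7359.
Starting from B, the probability is 0.6853.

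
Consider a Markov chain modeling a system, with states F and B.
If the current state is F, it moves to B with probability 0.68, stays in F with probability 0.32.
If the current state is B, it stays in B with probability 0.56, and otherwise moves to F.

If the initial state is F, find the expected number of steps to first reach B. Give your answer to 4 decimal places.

1.4706

Let t(s) be the expected number of steps to first reach B from state s, with t(B) = 0. Conditioning on the first step:
t(F) = 1 + 0.32·t(F)
Solving: t(F) = 1.4706.
Expected steps from F to B: 1.4706.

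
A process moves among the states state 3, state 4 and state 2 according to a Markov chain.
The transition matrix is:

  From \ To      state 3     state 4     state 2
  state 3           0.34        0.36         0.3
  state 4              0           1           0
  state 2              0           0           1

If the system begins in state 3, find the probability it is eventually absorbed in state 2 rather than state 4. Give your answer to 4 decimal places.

0.4545

Let h(s) be the probability of absorption at state 2 starting from transient state s. Then h(state 2) = 1 and h(state 4) = 0. By first-step analysis:
h(state 3) = 0.34·h(state 3) + 0.36·0 + 0.3·1
Solving: h(state 3) = 0.4545.
Starting from state 3, the probability is 0.4545.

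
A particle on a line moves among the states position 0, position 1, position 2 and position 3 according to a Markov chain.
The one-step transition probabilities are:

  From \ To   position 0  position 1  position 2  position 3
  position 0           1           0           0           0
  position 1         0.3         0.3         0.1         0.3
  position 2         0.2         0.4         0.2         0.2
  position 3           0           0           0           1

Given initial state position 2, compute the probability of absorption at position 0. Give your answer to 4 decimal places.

0.5000

Let h(s) be the probability of absorption at position 0 starting from transient state s. Then h(position 0) = 1 and h(position 3) = 0. By first-step analysis:
h(position 1) = 0.3·1 + 0.3·h(position 1) + 0.1·h(position 2) + 0.3·0
h(position 2) = 0.2·1 + 0.4·h(position 1) + 0.2·h(position 2) + 0.2·0
Solving: h(position 1) = 0.5000, h(position 2) = 0.5000.
Starting from position 2, the probability is 0.5000.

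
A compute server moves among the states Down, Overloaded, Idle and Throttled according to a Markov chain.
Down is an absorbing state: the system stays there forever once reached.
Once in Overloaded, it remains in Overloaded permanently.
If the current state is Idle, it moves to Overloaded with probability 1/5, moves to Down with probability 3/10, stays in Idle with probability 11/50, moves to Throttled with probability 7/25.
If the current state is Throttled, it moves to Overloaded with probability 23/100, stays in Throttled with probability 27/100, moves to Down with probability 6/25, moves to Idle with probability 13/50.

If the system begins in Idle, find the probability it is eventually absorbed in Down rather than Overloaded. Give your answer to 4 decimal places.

0.5763

Let h(s) be the probability of absorption at Down starting from transient state s. Then h(Down) = 1 and h(Overloaded) = 0. By first-step analysis:
h(Idle) = 0.3·1 + 0.2·0 + 0.22·h(Idle) + 0.28·h(Throttled)
h(Throttled) = 0.24·1 + 0.23·0 + 0.26·h(Idle) + 0.27·h(Throttled)
Solving: h(Idle) = 0.5763, h(Throttled) = 0.5340.
Starting from Idle, the probability is 0.5763.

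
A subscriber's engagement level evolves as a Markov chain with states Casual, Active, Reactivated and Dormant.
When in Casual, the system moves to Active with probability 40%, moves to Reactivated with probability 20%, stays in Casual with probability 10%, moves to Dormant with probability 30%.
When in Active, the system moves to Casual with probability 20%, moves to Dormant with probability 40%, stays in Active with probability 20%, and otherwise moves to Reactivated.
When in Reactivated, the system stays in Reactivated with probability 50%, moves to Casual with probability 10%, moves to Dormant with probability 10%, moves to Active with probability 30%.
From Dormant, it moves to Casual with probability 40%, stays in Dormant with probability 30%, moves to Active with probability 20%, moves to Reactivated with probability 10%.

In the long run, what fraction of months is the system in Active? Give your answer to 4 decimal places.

0.2666

Let the stationary distribution be π with π = πP and π_1 + π_2 + π_3 + π_4 = 1.
π_1 = 0.1·π_1 + 0.2·π_2 + 0.1·π_3 + 0.4·π_4
π_2 = 0.4·π_1 + 0.2·π_2 + 0.3·π_3 + 0.2·π_4
π_3 = 0.2·π_1 + 0.2·π_2 + 0.5·π_3 + 0.1·π_4
Solving with the normalization constraint gives π = (0.2099, 0.2666, 0.2461, 0.2774).
So the stationary probability of Active is 0.2666.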